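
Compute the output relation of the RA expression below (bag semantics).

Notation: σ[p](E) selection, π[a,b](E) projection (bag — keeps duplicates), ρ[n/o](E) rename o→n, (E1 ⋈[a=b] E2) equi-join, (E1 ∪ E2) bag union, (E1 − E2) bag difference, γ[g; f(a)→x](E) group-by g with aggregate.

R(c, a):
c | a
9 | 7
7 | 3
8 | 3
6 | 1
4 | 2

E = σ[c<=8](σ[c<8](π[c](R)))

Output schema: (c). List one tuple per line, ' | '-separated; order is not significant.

Per-node cardinality:
  R → 5
  π[c](R) → 5
  σ[c<8](π[c](R)) → 3
  σ[c<=8](σ[c<8](π[c](R))) → 3

== RESULT ==
c
4
6
7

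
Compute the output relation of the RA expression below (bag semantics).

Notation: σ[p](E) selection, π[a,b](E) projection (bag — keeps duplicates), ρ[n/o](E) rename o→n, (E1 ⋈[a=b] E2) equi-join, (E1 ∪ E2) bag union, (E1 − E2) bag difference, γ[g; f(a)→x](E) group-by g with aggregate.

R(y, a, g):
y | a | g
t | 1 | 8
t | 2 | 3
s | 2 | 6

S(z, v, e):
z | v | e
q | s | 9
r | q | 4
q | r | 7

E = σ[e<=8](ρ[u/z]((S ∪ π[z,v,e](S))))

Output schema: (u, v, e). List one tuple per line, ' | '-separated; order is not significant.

Per-node cardinality:
  S → 3
  S → 3
  π[z,v,e](S) → 3
  (S ∪ π[z,v,e](S)) → 6
  ρ[u/z]((S ∪ π[z,v,e](S))) → 6
  σ[e<=8](ρ[u/z]((S ∪ π[z,v,e](S)))) → 4

== RESULT ==
u | v | e
q | r | 7
q | r | 7
r | q | 4
r | q | 4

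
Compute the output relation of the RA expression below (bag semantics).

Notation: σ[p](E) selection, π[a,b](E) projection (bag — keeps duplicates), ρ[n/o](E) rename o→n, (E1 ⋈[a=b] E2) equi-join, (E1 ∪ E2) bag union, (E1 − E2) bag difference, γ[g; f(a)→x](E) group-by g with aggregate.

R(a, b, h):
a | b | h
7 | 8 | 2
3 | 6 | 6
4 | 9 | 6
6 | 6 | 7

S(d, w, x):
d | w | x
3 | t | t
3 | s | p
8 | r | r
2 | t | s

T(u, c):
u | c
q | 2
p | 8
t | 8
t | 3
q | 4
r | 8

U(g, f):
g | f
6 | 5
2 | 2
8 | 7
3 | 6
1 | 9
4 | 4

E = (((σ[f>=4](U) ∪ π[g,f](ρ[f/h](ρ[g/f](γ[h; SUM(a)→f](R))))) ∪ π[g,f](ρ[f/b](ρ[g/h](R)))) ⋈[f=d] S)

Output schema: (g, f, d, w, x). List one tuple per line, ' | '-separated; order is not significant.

Per-node cardinality:
  U → 6
  σ[f>=4](U) → 5
  R → 4
  γ[h; SUM(a)→f](R) → 3
  ρ[g/f](γ[h; SUM(a)→f](R)) → 3
  ρ[f/h](ρ[g/f](γ[h; SUM(a)→f](R))) → 3
  π[g,f](ρ[f/h](ρ[g/f](γ[h; SUM(a)→f](R)))) → 3
  (σ[f>=4](U) ∪ π[g,f](ρ[f/h](ρ[g/f](γ[h; SUM(a)→f](R))))) → 8
  R → 4
  ρ[g/h](R) → 4
  ρ[f/b](ρ[g/h](R)) → 4
  π[g,f](ρ[f/b](ρ[g/h](R))) → 4
  ((σ[f>=4](U) ∪ π[g,f](ρ[f/h](ρ[g/f](γ[h; SUM(a)→f](R))))) ∪ π[g,f](ρ[f/b](ρ[g/h](R)))) → 12
  S → 4
  (((σ[f>=4](U) ∪ π[g,f](ρ[f/h](ρ[g/f](γ[h; SUM(a)→f](R))))) ∪ π[g,f](ρ[f/b](ρ[g/h](R)))) ⋈[f=d] S) → 2

== RESULT ==
g | f | d | w | x
2 | 8 | 8 | r | r
7 | 2 | 2 | t | s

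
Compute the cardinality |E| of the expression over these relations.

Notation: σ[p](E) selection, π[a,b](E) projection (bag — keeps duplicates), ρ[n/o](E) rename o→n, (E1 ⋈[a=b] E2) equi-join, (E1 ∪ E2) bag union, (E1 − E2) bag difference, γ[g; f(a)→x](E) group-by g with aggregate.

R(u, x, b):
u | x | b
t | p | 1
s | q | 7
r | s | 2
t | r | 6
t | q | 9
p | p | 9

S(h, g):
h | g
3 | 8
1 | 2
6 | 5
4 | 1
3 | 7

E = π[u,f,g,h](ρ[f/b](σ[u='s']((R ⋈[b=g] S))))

Stepwise |·|:
  R → 6
  S → 5
  (R ⋈[b=g] S) → 3
  σ[u='s']((R ⋈[b=g] S)) → 1
  ρ[f/b](σ[u='s']((R ⋈[b=g] S))) → 1
  π[u,f,g,h](ρ[f/b](σ[u='s']((R ⋈[b=g] S)))) → 1

|E| = 1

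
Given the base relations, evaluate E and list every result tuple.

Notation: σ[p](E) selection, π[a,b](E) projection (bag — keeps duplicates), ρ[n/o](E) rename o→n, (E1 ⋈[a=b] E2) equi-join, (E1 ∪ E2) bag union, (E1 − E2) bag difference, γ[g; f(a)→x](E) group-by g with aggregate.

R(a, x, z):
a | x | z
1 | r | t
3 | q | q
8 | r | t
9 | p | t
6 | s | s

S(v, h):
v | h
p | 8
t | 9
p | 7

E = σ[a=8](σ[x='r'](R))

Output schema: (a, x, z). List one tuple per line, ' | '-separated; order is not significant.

Per-node cardinality:
  R → 5
  σ[x='r'](R) → 2
  σ[a=8](σ[x='r'](R)) → 1

== RESULT ==
a | x | z
8 | r | t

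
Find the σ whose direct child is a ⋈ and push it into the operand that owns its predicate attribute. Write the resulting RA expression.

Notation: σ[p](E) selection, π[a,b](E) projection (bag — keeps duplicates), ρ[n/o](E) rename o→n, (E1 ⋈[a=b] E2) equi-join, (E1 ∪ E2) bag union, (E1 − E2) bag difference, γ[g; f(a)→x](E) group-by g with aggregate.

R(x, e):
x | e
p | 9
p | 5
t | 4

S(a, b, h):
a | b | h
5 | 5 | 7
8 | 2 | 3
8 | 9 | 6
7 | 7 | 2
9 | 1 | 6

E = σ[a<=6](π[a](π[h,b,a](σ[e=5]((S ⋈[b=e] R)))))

σ filters on e, owned by the right side.
E' = σ[a<=6](π[a](π[h,b,a]((S ⋈[b=e] σ[e=5](R)))))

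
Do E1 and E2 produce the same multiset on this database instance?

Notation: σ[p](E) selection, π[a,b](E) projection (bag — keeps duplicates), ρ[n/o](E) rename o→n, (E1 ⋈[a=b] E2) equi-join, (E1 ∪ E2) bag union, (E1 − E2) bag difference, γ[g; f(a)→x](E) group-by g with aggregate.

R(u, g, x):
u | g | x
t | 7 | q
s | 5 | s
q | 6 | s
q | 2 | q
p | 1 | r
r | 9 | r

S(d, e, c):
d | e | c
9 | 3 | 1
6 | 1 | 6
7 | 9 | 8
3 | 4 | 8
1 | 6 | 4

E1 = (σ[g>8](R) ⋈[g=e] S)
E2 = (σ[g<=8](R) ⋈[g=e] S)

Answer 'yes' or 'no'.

E1 stepwise |·|:
  R → 6
  σ[g>8](R) → 1
  S → 5
  (σ[g>8](R) ⋈[g=e] S) → 1
E2 stepwise |·|:
  R → 6
  σ[g<=8](R) → 5
  S → 5
  (σ[g<=8](R) ⋈[g=e] S) → 2

E1 result:
u | g | x | d | e | c
r | 9 | r | 7 | 9 | 8
E2 result:
u | g | x | d | e | c
p | 1 | r | 6 | 1 | 6
q | 6 | s | 1 | 6 | 4
Witness: ('p', 1, 'r', 6, 1, 6) appears 0× in E1 but 1× in E2.

no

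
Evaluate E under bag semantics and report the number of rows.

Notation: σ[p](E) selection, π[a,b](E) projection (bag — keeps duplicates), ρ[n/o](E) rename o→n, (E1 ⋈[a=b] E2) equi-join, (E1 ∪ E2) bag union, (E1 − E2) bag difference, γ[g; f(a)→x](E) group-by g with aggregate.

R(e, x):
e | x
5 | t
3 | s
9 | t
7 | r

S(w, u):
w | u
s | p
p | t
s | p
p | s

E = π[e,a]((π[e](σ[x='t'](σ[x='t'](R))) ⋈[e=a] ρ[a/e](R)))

Per-node cardinality:
  R → 4
  σ[x='t'](R) → 2
  σ[x='t'](σ[x='t'](R)) → 2
  π[e](σ[x='t'](σ[x='t'](R))) → 2
  R → 4
  ρ[a/e](R) → 4
  (π[e](σ[x='t'](σ[x='t'](R))) ⋈[e=a] ρ[a/e](R)) → 2
  π[e,a]((π[e](σ[x='t'](σ[x='t'](R))) ⋈[e=a] ρ[a/e](R))) → 2

|E| = 2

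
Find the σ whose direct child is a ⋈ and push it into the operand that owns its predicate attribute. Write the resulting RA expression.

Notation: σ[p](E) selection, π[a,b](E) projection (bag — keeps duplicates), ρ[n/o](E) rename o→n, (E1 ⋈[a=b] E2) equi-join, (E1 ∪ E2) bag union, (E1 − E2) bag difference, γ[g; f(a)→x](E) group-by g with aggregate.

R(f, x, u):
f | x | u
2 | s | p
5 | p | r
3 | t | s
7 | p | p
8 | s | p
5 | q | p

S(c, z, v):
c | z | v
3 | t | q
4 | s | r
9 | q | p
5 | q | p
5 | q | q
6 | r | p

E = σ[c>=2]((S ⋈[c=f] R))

σ filters on c, owned by the left side.
E' = (σ[c>=2](S) ⋈[c=f] R)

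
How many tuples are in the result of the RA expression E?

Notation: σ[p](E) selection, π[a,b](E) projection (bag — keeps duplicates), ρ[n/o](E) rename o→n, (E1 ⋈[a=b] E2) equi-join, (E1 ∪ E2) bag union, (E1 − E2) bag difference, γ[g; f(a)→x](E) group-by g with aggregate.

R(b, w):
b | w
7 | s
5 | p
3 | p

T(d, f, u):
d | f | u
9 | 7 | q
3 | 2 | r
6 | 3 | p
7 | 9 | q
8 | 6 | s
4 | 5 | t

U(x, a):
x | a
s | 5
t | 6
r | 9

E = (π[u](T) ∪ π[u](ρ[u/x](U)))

Row counts bottom-up:
  T → 6
  π[u](T) → 6
  U → 3
  ρ[u/x](U) → 3
  π[u](ρ[u/x](U)) → 3
  (π[u](T) ∪ π[u](ρ[u/x](U))) → 9

|E| = 9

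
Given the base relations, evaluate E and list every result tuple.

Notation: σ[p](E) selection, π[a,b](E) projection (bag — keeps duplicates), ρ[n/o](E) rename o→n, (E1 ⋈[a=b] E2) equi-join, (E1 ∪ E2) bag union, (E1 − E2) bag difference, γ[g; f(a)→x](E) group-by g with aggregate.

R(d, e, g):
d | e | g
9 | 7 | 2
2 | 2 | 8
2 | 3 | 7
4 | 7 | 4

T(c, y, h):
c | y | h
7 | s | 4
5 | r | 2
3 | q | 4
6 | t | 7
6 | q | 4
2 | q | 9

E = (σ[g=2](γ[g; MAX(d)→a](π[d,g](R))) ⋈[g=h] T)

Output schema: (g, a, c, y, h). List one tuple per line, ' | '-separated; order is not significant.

Per-node cardinality:
  R → 4
  π[d,g](R) → 4
  γ[g; MAX(d)→a](π[d,g](R)) → 4
  σ[g=2](γ[g; MAX(d)→a](π[d,g](R))) → 1
  T → 6
  (σ[g=2](γ[g; MAX(d)→a](π[d,g](R))) ⋈[g=h] T) → 1

== RESULT ==
g | a | c | y | h
2 | 9 | 5 | r | 2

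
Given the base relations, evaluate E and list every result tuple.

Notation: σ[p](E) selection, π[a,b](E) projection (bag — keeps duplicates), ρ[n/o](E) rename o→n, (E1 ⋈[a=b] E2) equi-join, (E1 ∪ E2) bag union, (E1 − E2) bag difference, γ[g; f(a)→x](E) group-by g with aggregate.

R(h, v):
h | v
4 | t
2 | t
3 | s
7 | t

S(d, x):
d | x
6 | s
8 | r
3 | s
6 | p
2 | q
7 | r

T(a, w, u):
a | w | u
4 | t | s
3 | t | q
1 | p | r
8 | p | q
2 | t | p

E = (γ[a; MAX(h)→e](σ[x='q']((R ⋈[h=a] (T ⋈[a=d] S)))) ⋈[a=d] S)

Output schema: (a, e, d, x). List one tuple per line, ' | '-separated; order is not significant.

Stepwise |·|:
  R → 4
  T → 5
  S → 6
  (T ⋈[a=d] S) → 3
  (R ⋈[h=a] (T ⋈[a=d] S)) → 2
  σ[x='q']((R ⋈[h=a] (T ⋈[a=d] S))) → 1
  γ[a; MAX(h)→e](σ[x='q']((R ⋈[h=a] (T ⋈[a=d] S)))) → 1
  S → 6
  (γ[a; MAX(h)→e](σ[x='q']((R ⋈[h=a] (T ⋈[a=d] S)))) ⋈[a=d] S) → 1

== RESULT ==
a | e | d | x
2 | 2 | 2 | q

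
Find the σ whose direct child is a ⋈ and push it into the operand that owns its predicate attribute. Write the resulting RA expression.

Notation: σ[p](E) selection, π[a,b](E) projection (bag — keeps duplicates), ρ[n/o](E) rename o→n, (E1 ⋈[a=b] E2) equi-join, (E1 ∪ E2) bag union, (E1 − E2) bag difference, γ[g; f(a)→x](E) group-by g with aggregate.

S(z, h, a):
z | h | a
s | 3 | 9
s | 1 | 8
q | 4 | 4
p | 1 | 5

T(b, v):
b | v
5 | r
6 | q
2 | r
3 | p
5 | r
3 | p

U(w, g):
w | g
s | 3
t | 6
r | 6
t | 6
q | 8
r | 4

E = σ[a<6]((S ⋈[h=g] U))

σ filters on a, owned by the left side.
E' = (σ[a<6](S) ⋈[h=g] U)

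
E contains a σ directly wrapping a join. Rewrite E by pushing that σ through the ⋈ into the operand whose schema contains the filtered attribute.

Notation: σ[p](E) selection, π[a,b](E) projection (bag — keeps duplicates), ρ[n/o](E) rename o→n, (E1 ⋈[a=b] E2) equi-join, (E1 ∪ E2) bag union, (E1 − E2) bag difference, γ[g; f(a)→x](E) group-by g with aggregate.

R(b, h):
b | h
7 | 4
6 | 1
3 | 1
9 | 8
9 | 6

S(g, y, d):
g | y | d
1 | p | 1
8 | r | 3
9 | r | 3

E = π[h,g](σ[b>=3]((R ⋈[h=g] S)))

σ filters on b, owned by the left side.
E' = π[h,g]((σ[b>=3](R) ⋈[h=g] S))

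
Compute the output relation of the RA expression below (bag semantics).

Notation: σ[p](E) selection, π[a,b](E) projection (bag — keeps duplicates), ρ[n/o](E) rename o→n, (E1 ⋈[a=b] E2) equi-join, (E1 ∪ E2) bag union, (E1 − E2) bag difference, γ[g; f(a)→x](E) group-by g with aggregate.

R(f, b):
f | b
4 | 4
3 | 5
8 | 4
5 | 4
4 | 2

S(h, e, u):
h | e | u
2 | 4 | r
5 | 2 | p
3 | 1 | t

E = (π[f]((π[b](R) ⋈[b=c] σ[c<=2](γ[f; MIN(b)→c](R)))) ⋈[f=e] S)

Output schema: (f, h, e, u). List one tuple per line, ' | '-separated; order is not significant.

Subexpression sizes:
  R → 5
  π[b](R) → 5
  R → 5
  γ[f; MIN(b)→c](R) → 4
  σ[c<=2](γ[f; MIN(b)→c](R)) → 1
  (π[b](R) ⋈[b=c] σ[c<=2](γ[f; MIN(b)→c](R))) → 1
  π[f]((π[b](R) ⋈[b=c] σ[c<=2](γ[f; MIN(b)→c](R)))) → 1
  S → 3
  (π[f]((π[b](R) ⋈[b=c] σ[c<=2](γ[f; MIN(b)→c](R)))) ⋈[f=e] S) → 1

== RESULT ==
f | h | e | u
4 | 2 | 4 | r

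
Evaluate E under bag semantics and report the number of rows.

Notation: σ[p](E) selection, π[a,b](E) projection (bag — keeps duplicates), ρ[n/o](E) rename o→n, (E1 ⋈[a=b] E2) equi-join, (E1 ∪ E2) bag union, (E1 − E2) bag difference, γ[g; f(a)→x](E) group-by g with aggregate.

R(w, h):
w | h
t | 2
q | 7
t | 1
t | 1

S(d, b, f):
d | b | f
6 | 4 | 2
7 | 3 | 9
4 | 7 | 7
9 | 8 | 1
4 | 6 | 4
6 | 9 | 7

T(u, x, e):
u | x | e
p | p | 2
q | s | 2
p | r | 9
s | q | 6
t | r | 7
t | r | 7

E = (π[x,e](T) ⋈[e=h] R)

Row counts bottom-up:
  T → 6
  π[x,e](T) → 6
  R → 4
  (π[x,e](T) ⋈[e=h] R) → 4

|E| = 4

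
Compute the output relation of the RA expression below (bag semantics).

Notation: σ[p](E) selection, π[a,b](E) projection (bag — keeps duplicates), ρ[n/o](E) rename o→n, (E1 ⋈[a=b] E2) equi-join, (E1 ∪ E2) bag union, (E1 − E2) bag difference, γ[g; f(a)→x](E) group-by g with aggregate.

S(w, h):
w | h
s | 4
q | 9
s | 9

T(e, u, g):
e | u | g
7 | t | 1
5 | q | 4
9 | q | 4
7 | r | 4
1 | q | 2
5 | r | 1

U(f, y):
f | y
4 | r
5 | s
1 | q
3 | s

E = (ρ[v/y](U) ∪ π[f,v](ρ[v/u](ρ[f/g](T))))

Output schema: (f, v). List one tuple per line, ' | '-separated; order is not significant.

Stepwise |·|:
  U → 4
  ρ[v/y](U) → 4
  T → 6
  ρ[f/g](T) → 6
  ρ[v/u](ρ[f/g](T)) → 6
  π[f,v](ρ[v/u](ρ[f/g](T))) → 6
  (ρ[v/y](U) ∪ π[f,v](ρ[v/u](ρ[f/g](T)))) → 10

== RESULT ==
f | v
1 | q
1 | r
1 | t
2 | q
3 | s
4 | q
4 | q
4 | r
4 | r
5 | s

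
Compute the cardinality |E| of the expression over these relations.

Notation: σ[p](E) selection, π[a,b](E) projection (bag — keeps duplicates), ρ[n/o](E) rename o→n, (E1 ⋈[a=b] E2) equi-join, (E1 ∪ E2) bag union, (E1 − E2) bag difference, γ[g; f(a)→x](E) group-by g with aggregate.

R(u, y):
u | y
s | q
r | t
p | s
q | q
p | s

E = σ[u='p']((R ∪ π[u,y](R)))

Stepwise |·|:
  R → 5
  R → 5
  π[u,y](R) → 5
  (R ∪ π[u,y](R)) → 10
  σ[u='p']((R ∪ π[u,y](R))) → 4

|E| = 4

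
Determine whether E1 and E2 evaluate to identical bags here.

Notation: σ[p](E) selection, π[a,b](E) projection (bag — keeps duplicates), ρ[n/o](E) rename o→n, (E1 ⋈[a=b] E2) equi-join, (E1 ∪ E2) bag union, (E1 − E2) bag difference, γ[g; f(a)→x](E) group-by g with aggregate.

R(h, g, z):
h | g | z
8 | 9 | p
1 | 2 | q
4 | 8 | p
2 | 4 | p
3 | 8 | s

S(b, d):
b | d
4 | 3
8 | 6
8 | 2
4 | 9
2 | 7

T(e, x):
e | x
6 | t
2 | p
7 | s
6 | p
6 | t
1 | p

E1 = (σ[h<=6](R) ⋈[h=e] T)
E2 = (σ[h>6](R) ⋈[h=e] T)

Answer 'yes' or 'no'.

E1 subexpression sizes:
  R → 5
  σ[h<=6](R) → 4
  T → 6
  (σ[h<=6](R) ⋈[h=e] T) → 2
E2 subexpression sizes:
  R → 5
  σ[h>6](R) → 1
  T → 6
  (σ[h>6](R) ⋈[h=e] T) → 0

E1 result:
h | g | z | e | x
1 | 2 | q | 1 | p
2 | 4 | p | 2 | p
E2 result:
h | g | z | e | x
(0 rows)
Witness: (2, 4, 'p', 2, 'p') appears 1× in E1 but 0× in E2.

no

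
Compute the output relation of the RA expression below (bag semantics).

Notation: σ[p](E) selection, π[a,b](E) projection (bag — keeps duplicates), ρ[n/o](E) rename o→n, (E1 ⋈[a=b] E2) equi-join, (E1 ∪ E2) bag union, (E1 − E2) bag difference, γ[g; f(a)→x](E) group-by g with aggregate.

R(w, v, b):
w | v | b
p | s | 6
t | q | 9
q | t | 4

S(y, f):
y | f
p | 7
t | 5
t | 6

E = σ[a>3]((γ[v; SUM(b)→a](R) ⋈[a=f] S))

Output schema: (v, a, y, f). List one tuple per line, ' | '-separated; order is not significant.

Row counts bottom-up:
  R → 3
  γ[v; SUM(b)→a](R) → 3
  S → 3
  (γ[v; SUM(b)→a](R) ⋈[a=f] S) → 1
  σ[a>3]((γ[v; SUM(b)→a](R) ⋈[a=f] S)) → 1

== RESULT ==
v | a | y | f
s | 6 | t | 6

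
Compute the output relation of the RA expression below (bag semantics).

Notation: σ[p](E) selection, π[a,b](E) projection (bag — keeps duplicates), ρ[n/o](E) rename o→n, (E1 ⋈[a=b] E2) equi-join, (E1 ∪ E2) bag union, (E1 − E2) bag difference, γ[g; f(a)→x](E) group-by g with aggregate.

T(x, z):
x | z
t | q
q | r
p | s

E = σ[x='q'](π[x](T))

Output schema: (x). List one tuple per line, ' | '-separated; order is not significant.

Stepwise |·|:
  T → 3
  π[x](T) → 3
  σ[x='q'](π[x](T)) → 1

== RESULT ==
x
q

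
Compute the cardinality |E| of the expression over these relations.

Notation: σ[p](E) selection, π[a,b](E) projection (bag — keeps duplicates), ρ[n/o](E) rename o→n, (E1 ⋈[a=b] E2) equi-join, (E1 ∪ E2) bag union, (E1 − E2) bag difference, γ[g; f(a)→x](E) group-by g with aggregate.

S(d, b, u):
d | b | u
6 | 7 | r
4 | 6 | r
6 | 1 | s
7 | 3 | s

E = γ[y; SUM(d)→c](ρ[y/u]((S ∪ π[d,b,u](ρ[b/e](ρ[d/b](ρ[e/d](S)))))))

Subexpression sizes:
  S → 4
  S → 4
  ρ[e/d](S) → 4
  ρ[d/b](ρ[e/d](S)) → 4
  ρ[b/e](ρ[d/b](ρ[e/d](S))) → 4
  π[d,b,u](ρ[b/e](ρ[d/b](ρ[e/d](S)))) → 4
  (S ∪ π[d,b,u](ρ[b/e](ρ[d/b](ρ[e/d](S))))) → 8
  ρ[y/u]((S ∪ π[d,b,u](ρ[b/e](ρ[d/b](ρ[e/d](S)))))) → 8
  γ[y; SUM(d)→c](ρ[y/u]((S ∪ π[d,b,u](ρ[b/e](ρ[d/b](ρ[e/d](S))))))) → 2

|E| = 2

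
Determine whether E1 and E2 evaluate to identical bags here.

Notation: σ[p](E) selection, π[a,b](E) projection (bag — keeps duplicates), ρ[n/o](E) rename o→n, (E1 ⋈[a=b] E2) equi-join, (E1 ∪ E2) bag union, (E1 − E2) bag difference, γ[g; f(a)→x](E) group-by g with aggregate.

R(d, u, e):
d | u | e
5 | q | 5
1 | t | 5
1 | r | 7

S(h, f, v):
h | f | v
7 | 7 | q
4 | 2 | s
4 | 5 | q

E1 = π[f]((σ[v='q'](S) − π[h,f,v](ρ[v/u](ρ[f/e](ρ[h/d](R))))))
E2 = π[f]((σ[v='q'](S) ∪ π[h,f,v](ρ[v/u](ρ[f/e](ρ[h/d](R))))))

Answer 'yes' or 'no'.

E1 per-node cardinality:
  S → 3
  σ[v='q'](S) → 2
  R → 3
  ρ[h/d](R) → 3
  ρ[f/e](ρ[h/d](R)) → 3
  ρ[v/u](ρ[f/e](ρ[h/d](R))) → 3
  π[h,f,v](ρ[v/u](ρ[f/e](ρ[h/d](R)))) → 3
  (σ[v='q'](S) − π[h,f,v](ρ[v/u](ρ[f/e](ρ[h/d](R))))) → 2
  π[f]((σ[v='q'](S) − π[h,f,v](ρ[v/u](ρ[f/e](ρ[h/d](R)))))) → 2
E2 per-node cardinality:
  S → 3
  σ[v='q'](S) → 2
  R → 3
  ρ[h/d](R) → 3
  ρ[f/e](ρ[h/d](R)) → 3
  ρ[v/u](ρ[f/e](ρ[h/d](R))) → 3
  π[h,f,v](ρ[v/u](ρ[f/e](ρ[h/d](R)))) → 3
  (σ[v='q'](S) ∪ π[h,f,v](ρ[v/u](ρ[f/e](ρ[h/d](R))))) → 5
  π[f]((σ[v='q'](S) ∪ π[h,f,v](ρ[v/u](ρ[f/e](ρ[h/d](R)))))) → 5

E1 result:
f
5
7
E2 result:
f
5
5
5
7
7
Witness: (7,) appears 1× in E1 but 2× in E2.

no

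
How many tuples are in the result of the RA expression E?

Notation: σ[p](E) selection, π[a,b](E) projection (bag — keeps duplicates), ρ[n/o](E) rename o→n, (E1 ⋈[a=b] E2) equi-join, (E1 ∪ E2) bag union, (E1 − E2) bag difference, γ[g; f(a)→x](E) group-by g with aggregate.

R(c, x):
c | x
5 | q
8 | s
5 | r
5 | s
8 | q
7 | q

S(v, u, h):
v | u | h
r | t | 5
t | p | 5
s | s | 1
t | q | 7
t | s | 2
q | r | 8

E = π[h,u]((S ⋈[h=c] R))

Subexpression sizes:
  S → 6
  R → 6
  (S ⋈[h=c] R) → 9
  π[h,u]((S ⋈[h=c] R)) → 9

|E| = 9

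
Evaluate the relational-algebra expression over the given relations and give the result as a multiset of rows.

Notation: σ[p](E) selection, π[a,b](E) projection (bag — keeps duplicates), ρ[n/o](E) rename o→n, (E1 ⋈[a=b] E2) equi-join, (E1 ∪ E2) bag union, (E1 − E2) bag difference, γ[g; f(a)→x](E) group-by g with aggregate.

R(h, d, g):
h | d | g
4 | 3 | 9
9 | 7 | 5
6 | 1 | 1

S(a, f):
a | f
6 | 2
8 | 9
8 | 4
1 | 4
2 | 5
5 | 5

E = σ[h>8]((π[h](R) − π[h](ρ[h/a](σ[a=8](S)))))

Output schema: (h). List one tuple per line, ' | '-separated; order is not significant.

Stepwise |·|:
  R → 3
  π[h](R) → 3
  S → 6
  σ[a=8](S) → 2
  ρ[h/a](σ[a=8](S)) → 2
  π[h](ρ[h/a](σ[a=8](S))) → 2
  (π[h](R) − π[h](ρ[h/a](σ[a=8](S)))) → 3
  σ[h>8]((π[h](R) − π[h](ρ[h/a](σ[a=8](S))))) → 1

== RESULT ==
h
9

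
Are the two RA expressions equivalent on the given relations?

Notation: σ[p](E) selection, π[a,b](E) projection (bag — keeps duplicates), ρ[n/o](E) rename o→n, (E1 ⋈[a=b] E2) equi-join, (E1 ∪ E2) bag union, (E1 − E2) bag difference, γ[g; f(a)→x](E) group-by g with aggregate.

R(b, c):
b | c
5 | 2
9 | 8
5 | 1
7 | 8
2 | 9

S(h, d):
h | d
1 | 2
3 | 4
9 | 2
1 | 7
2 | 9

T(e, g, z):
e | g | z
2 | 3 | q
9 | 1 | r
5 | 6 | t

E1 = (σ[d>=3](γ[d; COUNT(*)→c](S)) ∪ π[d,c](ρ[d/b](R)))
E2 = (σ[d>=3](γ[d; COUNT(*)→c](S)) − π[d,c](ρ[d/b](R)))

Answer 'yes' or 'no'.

E1 row counts bottom-up:
  S → 5
  γ[d; COUNT(*)→c](S) → 4
  σ[d>=3](γ[d; COUNT(*)→c](S)) → 3
  R → 5
  ρ[d/b](R) → 5
  π[d,c](ρ[d/b](R)) → 5
  (σ[d>=3](γ[d; COUNT(*)→c](S)) ∪ π[d,c](ρ[d/b](R))) → 8
E2 row counts bottom-up:
  S → 5
  γ[d; COUNT(*)→c](S) → 4
  σ[d>=3](γ[d; COUNT(*)→c](S)) → 3
  R → 5
  ρ[d/b](R) → 5
  π[d,c](ρ[d/b](R)) → 5
  (σ[d>=3](γ[d; COUNT(*)→c](S)) − π[d,c](ρ[d/b](R))) → 3

E1 result:
d | c
2 | 9
4 | 1
5 | 1
5 | 2
7 | 1
7 | 8
9 | 1
9 | 8
E2 result:
d | c
4 | 1
7 | 1
9 | 1
Witness: (5, 1) appears 1× in E1 but 0× in E2.

no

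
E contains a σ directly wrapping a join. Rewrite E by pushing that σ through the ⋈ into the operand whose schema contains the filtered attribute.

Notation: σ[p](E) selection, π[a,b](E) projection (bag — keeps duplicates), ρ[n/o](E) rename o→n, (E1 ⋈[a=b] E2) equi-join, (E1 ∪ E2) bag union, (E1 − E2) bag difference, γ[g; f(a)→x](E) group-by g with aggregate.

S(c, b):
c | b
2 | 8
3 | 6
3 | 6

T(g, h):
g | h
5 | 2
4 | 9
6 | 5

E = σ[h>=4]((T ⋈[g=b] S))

σ filters on h, owned by the left side.
E' = (σ[h>=4](T) ⋈[g=b] S)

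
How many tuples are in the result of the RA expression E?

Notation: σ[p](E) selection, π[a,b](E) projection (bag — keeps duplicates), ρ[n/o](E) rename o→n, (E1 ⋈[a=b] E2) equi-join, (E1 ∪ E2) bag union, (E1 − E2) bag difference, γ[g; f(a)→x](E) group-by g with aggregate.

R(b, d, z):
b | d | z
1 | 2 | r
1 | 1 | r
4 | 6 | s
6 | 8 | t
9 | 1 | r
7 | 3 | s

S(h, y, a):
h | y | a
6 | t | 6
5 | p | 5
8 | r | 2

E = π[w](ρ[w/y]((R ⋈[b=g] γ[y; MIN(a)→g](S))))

Row counts bottom-up:
  R → 6
  S → 3
  γ[y; MIN(a)→g](S) → 3
  (R ⋈[b=g] γ[y; MIN(a)→g](S)) → 1
  ρ[w/y]((R ⋈[b=g] γ[y; MIN(a)→g](S))) → 1
  π[w](ρ[w/y]((R ⋈[b=g] γ[y; MIN(a)→g](S)))) → 1

|E| = 1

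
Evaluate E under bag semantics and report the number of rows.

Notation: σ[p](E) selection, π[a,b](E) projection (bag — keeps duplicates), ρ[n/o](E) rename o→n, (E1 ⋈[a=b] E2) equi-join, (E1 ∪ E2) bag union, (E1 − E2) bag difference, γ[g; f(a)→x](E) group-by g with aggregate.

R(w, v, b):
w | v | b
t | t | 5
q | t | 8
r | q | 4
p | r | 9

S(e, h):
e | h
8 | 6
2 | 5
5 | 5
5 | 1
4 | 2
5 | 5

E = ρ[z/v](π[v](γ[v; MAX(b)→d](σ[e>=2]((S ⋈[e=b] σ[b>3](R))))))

Subexpression sizes:
  S → 6
  R → 4
  σ[b>3](R) → 4
  (S ⋈[e=b] σ[b>3](R)) → 5
  σ[e>=2]((S ⋈[e=b] σ[b>3](R))) → 5
  γ[v; MAX(b)→d](σ[e>=2]((S ⋈[e=b] σ[b>3](R)))) → 2
  π[v](γ[v; MAX(b)→d](σ[e>=2]((S ⋈[e=b] σ[b>3](R))))) → 2
  ρ[z/v](π[v](γ[v; MAX(b)→d](σ[e>=2]((S ⋈[e=b] σ[b>3](R)))))) → 2

|E| = 2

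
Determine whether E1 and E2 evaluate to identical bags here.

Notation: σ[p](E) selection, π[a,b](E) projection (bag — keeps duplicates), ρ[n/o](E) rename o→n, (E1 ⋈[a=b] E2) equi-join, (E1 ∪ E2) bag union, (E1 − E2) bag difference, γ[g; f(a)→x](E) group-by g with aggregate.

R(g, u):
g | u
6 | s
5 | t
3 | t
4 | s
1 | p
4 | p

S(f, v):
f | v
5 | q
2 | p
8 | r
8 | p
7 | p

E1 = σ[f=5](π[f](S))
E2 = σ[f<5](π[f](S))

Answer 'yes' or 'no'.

E1 subexpression sizes:
  S → 5
  π[f](S) → 5
  σ[f=5](π[f](S)) → 1
E2 subexpression sizes:
  S → 5
  π[f](S) → 5
  σ[f<5](π[f](S)) → 1

E1 result:
f
5
E2 result:
f
2
Witness: (2,) appears 0× in E1 but 1× in E2.

no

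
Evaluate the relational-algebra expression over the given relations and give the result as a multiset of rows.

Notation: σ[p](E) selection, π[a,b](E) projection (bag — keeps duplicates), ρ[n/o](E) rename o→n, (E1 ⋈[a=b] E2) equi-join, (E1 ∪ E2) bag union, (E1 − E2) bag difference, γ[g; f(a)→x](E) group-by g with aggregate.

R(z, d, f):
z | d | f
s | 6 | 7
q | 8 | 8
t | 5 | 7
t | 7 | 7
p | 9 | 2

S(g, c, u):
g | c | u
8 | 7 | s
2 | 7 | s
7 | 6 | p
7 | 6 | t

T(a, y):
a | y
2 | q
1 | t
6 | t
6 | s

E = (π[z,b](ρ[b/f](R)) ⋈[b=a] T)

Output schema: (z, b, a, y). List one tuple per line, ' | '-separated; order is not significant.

Per-node cardinality:
  R → 5
  ρ[b/f](R) → 5
  π[z,b](ρ[b/f](R)) → 5
  T → 4
  (π[z,b](ρ[b/f](R)) ⋈[b=a] T) → 1

== RESULT ==
z | b | a | y
p | 2 | 2 | q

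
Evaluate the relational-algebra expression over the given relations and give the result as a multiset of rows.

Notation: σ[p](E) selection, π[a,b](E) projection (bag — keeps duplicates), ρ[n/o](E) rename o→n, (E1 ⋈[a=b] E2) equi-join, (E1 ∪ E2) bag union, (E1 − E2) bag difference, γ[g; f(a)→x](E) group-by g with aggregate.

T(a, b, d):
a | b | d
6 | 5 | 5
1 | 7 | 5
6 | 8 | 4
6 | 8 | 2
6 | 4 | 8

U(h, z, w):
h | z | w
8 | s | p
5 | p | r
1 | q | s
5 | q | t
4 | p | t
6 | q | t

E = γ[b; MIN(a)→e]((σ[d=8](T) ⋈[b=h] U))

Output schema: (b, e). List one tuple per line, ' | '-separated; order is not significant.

Stepwise |·|:
  T → 5
  σ[d=8](T) → 1
  U → 6
  (σ[d=8](T) ⋈[b=h] U) → 1
  γ[b; MIN(a)→e]((σ[d=8](T) ⋈[b=h] U)) → 1

== RESULT ==
b | e
4 | 6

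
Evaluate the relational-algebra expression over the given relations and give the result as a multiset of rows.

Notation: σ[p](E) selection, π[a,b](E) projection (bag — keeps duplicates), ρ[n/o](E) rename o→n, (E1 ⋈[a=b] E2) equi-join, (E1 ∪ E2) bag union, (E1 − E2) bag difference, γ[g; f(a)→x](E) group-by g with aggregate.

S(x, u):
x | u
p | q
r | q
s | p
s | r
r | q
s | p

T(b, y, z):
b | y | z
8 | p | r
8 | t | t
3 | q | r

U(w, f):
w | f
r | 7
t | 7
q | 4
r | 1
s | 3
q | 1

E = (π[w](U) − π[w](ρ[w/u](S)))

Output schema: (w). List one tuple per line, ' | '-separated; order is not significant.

Subexpression sizes:
  U → 6
  π[w](U) → 6
  S → 6
  ρ[w/u](S) → 6
  π[w](ρ[w/u](S)) → 6
  (π[w](U) − π[w](ρ[w/u](S))) → 3

== RESULT ==
w
r
s
t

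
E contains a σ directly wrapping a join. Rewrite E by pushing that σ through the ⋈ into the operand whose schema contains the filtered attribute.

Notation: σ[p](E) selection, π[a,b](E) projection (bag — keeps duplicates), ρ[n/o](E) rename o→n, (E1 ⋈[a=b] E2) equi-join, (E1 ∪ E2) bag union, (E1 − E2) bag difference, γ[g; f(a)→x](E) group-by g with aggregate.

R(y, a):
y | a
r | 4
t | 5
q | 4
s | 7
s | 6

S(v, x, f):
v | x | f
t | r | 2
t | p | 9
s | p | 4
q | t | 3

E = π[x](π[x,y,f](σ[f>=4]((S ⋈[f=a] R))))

σ filters on f, owned by the left side.
E' = π[x](π[x,y,f]((σ[f>=4](S) ⋈[f=a] R)))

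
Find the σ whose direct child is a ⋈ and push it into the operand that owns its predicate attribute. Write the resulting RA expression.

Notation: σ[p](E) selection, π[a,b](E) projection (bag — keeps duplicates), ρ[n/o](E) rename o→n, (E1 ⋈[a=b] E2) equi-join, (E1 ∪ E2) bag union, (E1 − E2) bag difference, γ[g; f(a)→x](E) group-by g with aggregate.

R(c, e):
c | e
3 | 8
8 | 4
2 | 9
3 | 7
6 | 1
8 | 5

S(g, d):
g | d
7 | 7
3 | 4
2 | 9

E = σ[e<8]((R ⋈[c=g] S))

σ filters on e, owned by the left side.
E' = (σ[e<8](R) ⋈[c=g] S)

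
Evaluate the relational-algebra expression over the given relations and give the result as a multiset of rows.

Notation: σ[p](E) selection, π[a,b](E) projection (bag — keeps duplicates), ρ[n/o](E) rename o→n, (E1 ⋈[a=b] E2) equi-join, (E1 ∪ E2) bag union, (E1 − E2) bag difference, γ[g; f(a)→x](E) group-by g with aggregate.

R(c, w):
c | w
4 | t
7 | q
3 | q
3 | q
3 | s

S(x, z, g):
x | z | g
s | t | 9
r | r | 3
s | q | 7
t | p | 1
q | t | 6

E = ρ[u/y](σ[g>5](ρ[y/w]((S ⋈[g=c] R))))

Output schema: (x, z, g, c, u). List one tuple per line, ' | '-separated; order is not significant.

Per-node cardinality:
  S → 5
  R → 5
  (S ⋈[g=c] R) → 4
  ρ[y/w]((S ⋈[g=c] R)) → 4
  σ[g>5](ρ[y/w]((S ⋈[g=c] R))) → 1
  ρ[u/y](σ[g>5](ρ[y/w]((S ⋈[g=c] R)))) → 1

== RESULT ==
x | z | g | c | u
s | q | 7 | 7 | q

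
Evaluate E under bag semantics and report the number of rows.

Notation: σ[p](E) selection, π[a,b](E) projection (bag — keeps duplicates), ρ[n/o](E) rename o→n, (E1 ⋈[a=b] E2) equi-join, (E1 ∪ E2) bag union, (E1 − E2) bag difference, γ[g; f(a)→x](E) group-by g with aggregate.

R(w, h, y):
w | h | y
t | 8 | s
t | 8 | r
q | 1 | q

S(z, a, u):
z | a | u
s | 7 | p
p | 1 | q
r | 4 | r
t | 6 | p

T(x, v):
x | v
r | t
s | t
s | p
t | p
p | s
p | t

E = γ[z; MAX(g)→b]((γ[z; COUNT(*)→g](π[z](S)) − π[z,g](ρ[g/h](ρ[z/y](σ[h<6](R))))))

Stepwise |·|:
  S → 4
  π[z](S) → 4
  γ[z; COUNT(*)→g](π[z](S)) → 4
  R → 3
  σ[h<6](R) → 1
  ρ[z/y](σ[h<6](R)) → 1
  ρ[g/h](ρ[z/y](σ[h<6](R))) → 1
  π[z,g](ρ[g/h](ρ[z/y](σ[h<6](R)))) → 1
  (γ[z; COUNT(*)→g](π[z](S)) − π[z,g](ρ[g/h](ρ[z/y](σ[h<6](R))))) → 4
  γ[z; MAX(g)→b]((γ[z; COUNT(*)→g](π[z](S)) − π[z,g](ρ[g/h](ρ[z/y](σ[h<6](R)))))) → 4

|E| = 4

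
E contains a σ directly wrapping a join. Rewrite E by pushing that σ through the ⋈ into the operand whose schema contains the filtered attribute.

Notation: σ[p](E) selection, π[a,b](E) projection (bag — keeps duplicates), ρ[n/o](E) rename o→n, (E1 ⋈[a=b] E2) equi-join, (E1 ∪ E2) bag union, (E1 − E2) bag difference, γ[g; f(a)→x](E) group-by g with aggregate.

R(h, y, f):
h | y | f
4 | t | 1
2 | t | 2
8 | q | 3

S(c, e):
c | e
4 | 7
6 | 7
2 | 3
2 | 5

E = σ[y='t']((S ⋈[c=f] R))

σ filters on y, owned by the right side.
E' = (S ⋈[c=f] σ[y='t'](R))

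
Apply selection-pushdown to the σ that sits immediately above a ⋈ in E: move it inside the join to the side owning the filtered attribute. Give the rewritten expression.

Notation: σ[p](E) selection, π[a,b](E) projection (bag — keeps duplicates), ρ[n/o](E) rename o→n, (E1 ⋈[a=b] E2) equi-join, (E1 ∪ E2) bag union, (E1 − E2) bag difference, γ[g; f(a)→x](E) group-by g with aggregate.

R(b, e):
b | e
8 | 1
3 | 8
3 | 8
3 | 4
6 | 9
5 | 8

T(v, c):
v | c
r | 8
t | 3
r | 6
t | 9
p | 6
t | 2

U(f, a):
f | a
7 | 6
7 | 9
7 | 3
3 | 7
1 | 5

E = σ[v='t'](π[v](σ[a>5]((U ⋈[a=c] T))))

σ filters on a, owned by the left side.
E' = σ[v='t'](π[v]((σ[a>5](U) ⋈[a=c] T)))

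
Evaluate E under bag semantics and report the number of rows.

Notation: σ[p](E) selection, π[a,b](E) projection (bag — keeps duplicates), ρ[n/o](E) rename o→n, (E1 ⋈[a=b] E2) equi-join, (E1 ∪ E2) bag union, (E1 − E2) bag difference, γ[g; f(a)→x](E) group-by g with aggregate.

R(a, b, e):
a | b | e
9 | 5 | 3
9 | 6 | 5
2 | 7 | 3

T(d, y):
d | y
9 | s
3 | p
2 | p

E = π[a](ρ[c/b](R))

Row counts bottom-up:
  R → 3
  ρ[c/b](R) → 3
  π[a](ρ[c/b](R)) → 3

|E| = 3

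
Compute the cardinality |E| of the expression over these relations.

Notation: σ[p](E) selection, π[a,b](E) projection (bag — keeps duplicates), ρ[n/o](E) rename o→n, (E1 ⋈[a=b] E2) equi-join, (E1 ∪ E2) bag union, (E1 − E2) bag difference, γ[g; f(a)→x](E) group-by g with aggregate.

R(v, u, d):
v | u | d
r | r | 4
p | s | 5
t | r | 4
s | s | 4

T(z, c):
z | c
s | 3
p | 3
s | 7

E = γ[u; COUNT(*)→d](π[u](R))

Subexpression sizes:
  R → 4
  π[u](R) → 4
  γ[u; COUNT(*)→d](π[u](R)) → 2

|E| = 2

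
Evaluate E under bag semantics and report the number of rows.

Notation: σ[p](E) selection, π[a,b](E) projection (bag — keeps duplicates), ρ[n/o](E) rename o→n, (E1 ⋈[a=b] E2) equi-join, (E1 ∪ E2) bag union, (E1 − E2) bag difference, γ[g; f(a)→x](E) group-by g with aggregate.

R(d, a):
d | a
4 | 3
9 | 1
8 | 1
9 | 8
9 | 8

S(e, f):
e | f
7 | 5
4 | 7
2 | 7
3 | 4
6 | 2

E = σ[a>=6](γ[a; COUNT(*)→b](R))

Subexpression sizes:
  R → 5
  γ[a; COUNT(*)→b](R) → 3
  σ[a>=6](γ[a; COUNT(*)→b](R)) → 1

|E| = 1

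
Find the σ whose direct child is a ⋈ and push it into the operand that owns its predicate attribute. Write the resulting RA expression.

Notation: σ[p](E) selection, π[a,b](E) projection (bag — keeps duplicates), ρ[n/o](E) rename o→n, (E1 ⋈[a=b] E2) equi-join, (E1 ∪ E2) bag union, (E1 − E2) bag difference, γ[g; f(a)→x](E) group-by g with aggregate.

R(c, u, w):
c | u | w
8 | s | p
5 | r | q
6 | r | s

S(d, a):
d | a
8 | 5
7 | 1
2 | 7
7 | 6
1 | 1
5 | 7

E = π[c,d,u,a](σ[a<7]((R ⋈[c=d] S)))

σ filters on a, owned by the right side.
E' = π[c,d,u,a]((R ⋈[c=d] σ[a<7](S)))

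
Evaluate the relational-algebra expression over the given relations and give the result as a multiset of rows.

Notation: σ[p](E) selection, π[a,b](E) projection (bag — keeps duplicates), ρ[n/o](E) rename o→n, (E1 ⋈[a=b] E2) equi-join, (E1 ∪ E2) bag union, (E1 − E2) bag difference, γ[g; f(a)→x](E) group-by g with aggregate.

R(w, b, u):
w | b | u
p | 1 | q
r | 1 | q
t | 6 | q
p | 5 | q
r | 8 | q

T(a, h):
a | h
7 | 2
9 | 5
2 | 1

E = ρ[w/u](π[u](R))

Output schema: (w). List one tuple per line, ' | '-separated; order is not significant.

Subexpression sizes:
  R → 5
  π[u](R) → 5
  ρ[w/u](π[u](R)) → 5

== RESULT ==
w
q
q
q
q
q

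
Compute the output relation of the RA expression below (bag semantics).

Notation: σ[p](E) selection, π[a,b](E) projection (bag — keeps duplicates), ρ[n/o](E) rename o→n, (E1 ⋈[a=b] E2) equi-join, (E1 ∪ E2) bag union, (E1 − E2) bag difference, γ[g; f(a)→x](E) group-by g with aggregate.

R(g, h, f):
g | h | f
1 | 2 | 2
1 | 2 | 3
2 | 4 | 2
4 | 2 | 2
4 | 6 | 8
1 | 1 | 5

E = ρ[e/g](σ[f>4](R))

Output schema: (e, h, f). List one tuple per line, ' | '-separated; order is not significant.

Per-node cardinality:
  R → 6
  σ[f>4](R) → 2
  ρ[e/g](σ[f>4](R)) → 2

== RESULT ==
e | h | f
1 | 1 | 5
4 | 6 | 8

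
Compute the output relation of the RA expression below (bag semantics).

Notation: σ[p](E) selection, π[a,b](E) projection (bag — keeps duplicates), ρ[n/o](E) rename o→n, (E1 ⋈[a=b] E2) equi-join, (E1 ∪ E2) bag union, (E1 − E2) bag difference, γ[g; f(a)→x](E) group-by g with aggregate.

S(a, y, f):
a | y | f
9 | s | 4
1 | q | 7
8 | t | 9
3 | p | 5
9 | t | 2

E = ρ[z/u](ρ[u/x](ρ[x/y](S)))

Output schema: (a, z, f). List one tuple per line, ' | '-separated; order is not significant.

Row counts bottom-up:
  S → 5
  ρ[x/y](S) → 5
  ρ[u/x](ρ[x/y](S)) → 5
  ρ[z/u](ρ[u/x](ρ[x/y](S))) → 5

== RESULT ==
a | z | f
1 | q | 7
3 | p | 5
8 | t | 9
9 | s | 4
9 | t | 2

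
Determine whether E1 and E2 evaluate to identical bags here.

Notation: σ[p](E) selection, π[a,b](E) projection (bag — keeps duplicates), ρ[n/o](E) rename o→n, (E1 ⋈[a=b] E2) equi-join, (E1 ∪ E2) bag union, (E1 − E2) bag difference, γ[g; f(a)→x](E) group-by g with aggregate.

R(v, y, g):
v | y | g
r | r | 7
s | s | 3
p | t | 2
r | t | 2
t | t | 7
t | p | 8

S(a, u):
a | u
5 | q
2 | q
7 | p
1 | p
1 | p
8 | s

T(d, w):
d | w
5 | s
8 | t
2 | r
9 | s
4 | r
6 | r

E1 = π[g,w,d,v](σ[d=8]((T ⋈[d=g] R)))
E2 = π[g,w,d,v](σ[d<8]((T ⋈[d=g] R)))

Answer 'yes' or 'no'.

E1 per-node cardinality:
  T → 6
  R → 6
  (T ⋈[d=g] R) → 3
  σ[d=8]((T ⋈[d=g] R)) → 1
  π[g,w,d,v](σ[d=8]((T ⋈[d=g] R))) → 1
E2 per-node cardinality:
  T → 6
  R → 6
  (T ⋈[d=g] R) → 3
  σ[d<8]((T ⋈[d=g] R)) → 2
  π[g,w,d,v](σ[d<8]((T ⋈[d=g] R))) → 2

E1 result:
g | w | d | v
8 | t | 8 | t
E2 result:
g | w | d | v
2 | r | 2 | p
2 | r | 2 | r
Witness: (2, 'r', 2, 'r') appears 0× in E1 but 1× in E2.

no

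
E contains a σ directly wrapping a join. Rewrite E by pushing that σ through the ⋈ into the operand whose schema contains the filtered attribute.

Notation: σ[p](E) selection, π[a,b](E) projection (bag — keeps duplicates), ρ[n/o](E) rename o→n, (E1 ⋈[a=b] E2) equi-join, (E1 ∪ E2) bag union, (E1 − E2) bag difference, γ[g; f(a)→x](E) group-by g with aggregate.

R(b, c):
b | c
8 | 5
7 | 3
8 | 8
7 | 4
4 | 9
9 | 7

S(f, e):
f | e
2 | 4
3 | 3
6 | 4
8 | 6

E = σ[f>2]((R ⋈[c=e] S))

σ filters on f, owned by the right side.
E' = (R ⋈[c=e] σ[f>2](S))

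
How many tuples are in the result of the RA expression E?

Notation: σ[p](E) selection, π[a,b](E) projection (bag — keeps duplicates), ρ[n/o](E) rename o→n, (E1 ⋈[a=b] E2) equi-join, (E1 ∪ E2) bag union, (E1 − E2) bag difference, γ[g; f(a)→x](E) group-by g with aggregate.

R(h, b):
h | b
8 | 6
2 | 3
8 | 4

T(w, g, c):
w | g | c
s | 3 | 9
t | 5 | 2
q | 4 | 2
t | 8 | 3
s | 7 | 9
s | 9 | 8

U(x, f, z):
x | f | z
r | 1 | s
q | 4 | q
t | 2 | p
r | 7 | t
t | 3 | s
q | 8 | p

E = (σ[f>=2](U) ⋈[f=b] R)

Row counts bottom-up:
  U → 6
  σ[f>=2](U) → 5
  R → 3
  (σ[f>=2](U) ⋈[f=b] R) → 2

|E| = 2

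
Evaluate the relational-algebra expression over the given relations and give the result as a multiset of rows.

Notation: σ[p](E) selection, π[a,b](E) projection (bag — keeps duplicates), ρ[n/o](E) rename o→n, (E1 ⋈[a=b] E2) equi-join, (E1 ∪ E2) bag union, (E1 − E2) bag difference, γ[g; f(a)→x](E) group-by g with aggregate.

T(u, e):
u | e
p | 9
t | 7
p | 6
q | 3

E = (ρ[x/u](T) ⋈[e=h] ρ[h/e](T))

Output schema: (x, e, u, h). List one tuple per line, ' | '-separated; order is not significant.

Stepwise |·|:
  T → 4
  ρ[x/u](T) → 4
  T → 4
  ρ[h/e](T) → 4
  (ρ[x/u](T) ⋈[e=h] ρ[h/e](T)) → 4

== RESULT ==
x | e | u | h
p | 6 | p | 6
p | 9 | p | 9
q | 3 | q | 3
t | 7 | t | 7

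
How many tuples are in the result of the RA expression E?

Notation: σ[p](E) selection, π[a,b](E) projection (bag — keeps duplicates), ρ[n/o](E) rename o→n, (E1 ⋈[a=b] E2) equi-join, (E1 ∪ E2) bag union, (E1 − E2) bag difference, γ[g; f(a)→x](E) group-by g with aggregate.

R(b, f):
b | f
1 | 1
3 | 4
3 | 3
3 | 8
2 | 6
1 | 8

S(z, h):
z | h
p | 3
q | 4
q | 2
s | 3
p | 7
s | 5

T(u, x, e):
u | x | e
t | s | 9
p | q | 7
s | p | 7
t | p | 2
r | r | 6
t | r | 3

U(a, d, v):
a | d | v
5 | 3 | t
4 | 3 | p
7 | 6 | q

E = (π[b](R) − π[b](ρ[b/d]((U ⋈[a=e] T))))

Stepwise |·|:
  R → 6
  π[b](R) → 6
  U → 3
  T → 6
  (U ⋈[a=e] T) → 2
  ρ[b/d]((U ⋈[a=e] T)) → 2
  π[b](ρ[b/d]((U ⋈[a=e] T))) → 2
  (π[b](R) − π[b](ρ[b/d]((U ⋈[a=e] T)))) → 6

|E| = 6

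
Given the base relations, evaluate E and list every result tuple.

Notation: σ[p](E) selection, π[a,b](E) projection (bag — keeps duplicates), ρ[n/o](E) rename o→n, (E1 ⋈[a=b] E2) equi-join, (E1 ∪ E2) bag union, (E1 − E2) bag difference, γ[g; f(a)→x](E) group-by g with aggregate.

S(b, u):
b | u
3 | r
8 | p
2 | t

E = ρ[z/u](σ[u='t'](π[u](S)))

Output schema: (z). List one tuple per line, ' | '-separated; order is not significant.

Subexpression sizes:
  S → 3
  π[u](S) → 3
  σ[u='t'](π[u](S)) → 1
  ρ[z/u](σ[u='t'](π[u](S))) → 1

== RESULT ==
z
t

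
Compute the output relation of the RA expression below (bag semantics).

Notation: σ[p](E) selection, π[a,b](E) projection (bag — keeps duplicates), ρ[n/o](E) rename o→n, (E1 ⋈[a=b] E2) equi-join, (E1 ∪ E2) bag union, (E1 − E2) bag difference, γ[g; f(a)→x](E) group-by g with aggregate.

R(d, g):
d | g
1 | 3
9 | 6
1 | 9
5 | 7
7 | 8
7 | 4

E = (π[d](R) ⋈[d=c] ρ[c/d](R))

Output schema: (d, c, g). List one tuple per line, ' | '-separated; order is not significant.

Per-node cardinality:
  R → 6
  π[d](R) → 6
  R → 6
  ρ[c/d](R) → 6
  (π[d](R) ⋈[d=c] ρ[c/d](R)) → 10

== RESULT ==
d | c | g
1 | 1 | 3
1 | 1 | 3
1 | 1 | 9
1 | 1 | 9
5 | 5 | 7
7 | 7 | 4
7 | 7 | 4
7 | 7 | 8
7 | 7 | 8
9 | 9 | 6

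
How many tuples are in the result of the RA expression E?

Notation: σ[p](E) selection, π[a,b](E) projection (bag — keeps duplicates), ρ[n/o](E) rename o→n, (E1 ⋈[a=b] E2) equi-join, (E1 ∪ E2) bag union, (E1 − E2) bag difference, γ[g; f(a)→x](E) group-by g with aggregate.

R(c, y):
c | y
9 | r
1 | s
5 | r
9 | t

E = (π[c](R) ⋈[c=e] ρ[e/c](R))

Stepwise |·|:
  R → 4
  π[c](R) → 4
  R → 4
  ρ[e/c](R) → 4
  (π[c](R) ⋈[c=e] ρ[e/c](R)) → 6

|E| = 6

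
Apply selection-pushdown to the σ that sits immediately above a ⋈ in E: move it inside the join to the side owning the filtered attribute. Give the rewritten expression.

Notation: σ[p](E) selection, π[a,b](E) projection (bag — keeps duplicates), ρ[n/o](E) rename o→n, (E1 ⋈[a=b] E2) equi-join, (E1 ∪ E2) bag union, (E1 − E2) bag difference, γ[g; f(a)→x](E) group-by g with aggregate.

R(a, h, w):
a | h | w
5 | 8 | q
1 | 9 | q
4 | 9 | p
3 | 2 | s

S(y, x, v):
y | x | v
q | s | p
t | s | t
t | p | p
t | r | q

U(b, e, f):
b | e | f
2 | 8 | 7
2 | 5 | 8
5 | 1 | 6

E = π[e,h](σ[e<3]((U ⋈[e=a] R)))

σ filters on e, owned by the left side.
E' = π[e,h]((σ[e<3](U) ⋈[e=a] R))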